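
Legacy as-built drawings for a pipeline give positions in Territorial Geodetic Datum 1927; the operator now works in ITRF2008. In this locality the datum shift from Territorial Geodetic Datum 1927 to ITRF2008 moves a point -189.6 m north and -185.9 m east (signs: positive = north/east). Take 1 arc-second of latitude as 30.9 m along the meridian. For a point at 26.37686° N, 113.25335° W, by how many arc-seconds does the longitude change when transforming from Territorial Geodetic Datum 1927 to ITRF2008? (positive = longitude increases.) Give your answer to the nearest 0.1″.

At latitude 26.37686°, cos φ = 0.895891.
1″ of longitude at this latitude = 30.90 × cos φ = 27.6830 m, so Δλ = -185.9 / 27.6830 = -6.715″.

Δλ = -6.7″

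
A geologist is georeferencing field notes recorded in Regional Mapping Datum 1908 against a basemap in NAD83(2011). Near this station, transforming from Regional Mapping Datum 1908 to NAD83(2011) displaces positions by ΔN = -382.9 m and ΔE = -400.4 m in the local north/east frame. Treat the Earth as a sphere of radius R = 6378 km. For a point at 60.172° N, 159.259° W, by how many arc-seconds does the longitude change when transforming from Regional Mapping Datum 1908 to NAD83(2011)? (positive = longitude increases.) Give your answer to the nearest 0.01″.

At latitude 60.172°, cos φ = 0.497398.
One radian of longitude at latitude φ spans R cos φ, so Δλ = ΔE / (R cos φ) = -400.4 / (6378000 × 0.497398) = -1.2621e-04 rad = -26.033″.

Δλ = -26.03″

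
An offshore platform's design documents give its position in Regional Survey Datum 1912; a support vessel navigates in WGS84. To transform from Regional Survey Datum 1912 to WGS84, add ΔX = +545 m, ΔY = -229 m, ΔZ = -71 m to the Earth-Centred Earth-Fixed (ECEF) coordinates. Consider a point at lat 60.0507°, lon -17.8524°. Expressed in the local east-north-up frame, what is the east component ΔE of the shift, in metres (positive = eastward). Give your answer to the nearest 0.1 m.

ΔE = -50.9 m

The local east axis at (φ, λ) is (−sin λ, cos λ, 0), so ΔE = −sin(-17.8524°)·545 + cos(-17.8524°)·(-229) = -50.90 m.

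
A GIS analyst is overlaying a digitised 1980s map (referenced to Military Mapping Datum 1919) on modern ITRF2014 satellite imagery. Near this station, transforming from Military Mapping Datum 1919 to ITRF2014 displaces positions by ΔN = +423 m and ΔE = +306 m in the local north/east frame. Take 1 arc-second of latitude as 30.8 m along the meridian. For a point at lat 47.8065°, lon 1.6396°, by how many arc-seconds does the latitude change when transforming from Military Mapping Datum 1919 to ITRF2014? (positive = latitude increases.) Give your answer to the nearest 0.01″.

Δφ = 13.73″

1″ of latitude = 30.80 m, so Δφ = 423.0 / 30.80 = 13.734″.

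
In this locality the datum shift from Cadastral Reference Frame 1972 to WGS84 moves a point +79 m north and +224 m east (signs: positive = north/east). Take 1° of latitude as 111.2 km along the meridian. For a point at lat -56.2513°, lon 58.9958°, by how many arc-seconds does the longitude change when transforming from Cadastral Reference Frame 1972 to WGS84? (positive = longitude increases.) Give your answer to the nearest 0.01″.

Δλ = 13.05″

At latitude -56.2513°, cos φ = 0.555551.
1° of longitude at this latitude = 111.2 × cos φ = 61.78 km, so Δλ = 224.0 / 61777.3 = 0.0036259° = 13.053″.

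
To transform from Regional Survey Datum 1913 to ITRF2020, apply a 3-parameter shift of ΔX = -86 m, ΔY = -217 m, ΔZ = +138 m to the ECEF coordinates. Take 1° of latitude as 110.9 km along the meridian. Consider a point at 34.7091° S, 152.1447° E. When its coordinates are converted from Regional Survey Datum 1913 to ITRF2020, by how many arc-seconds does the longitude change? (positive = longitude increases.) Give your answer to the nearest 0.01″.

Δλ = 9.16″

sin φ = -0.569410, cos φ = 0.822054, sin λ = 0.467240, cos λ = -0.884130.
East component: ΔE = −sin λ·ΔX + cos λ·ΔY = −(0.467240)(-86) + (-0.884130)(-217) = 232.04 m.
1° of latitude spans 110900 m; at latitude φ, 1° of longitude spans that × cos φ = 91165.7 m, so Δλ = 232.04 / 91165.7 × 3600 = 9.163″.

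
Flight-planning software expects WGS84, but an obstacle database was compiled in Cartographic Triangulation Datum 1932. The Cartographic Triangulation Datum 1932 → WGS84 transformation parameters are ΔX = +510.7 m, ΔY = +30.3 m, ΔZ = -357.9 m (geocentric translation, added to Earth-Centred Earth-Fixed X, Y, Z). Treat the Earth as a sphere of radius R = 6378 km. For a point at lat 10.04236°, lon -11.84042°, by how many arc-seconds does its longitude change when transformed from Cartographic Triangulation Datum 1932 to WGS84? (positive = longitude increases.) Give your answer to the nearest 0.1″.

sin φ = 0.174376, cos φ = 0.984679, sin λ = -0.205187, cos λ = 0.978723.
East component: ΔE = −sin λ·ΔX + cos λ·ΔY = −(-0.205187)(510.7) + (0.978723)(30.3) = 134.44 m.
1° of latitude spans πR/180 = 111317 m; at latitude φ, 1° of longitude spans that × cos φ = 109611.6 m, so Δλ = 134.44 / 109611.6 × 3600 = 4.416″.

Δλ = 4.4″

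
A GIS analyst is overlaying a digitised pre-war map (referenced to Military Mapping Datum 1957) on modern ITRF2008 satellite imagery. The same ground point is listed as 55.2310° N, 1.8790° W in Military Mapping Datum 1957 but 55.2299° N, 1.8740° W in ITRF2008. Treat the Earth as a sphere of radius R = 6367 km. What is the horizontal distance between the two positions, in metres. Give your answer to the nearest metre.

340 m

Δφ = 55.2299° − 55.2310° = -0.0011°; Δλ = -1.8740° − -1.8790° = +0.0050°.
1° along a meridian = πR/180 = 111125 m.
ΔN = Δφ × 111125 = -122.2 m; ΔE = Δλ × 111125 × cos(55.2310°) = +0.0050 × 111125 × 0.570269 = 316.9 m.
Distance = √(ΔE² + ΔN²) = √(316.9² + (-122.2)²) = 339.6 m.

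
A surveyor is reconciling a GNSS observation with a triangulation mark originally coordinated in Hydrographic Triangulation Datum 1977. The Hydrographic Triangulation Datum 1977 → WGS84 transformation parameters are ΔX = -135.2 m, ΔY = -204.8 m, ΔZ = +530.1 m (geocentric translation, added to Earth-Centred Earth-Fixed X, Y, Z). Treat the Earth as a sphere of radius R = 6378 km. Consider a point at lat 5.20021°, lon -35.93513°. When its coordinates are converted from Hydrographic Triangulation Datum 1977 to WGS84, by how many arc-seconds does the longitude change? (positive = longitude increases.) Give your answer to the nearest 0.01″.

sin φ = 0.090636, cos φ = 0.995884, sin λ = -0.586869, cos λ = 0.809682.
East component: ΔE = −sin λ·ΔX + cos λ·ΔY = −(-0.586869)(-135.2) + (0.809682)(-204.8) = -245.17 m.
1° of latitude spans πR/180 = 111317 m; at latitude φ, 1° of longitude spans that × cos φ = 110858.9 m, so Δλ = -245.17 / 110858.9 × 3600 = -7.961″.

Δλ = -7.96″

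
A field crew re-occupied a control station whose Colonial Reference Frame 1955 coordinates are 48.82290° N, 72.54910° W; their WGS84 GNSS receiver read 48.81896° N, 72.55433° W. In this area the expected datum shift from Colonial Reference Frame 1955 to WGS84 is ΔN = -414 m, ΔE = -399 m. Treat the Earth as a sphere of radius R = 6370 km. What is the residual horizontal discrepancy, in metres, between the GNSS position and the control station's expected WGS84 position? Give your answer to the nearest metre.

Observed coordinate differences: Δφ = -0.00394°, Δλ = -0.00523°.
Converting to metres (1° lat = 111177 m, cos φ = 0.658389): observed ΔN = -438.0 m, observed ΔE = -382.8 m.
Subtracting the expected shift leaves a residual of -438.0 − (-414) = -24.0 m north and -382.8 − (-399) = 16.2 m east.
Residual distance = √((-24.0)² + 16.2²) = 29.0 m.

29 m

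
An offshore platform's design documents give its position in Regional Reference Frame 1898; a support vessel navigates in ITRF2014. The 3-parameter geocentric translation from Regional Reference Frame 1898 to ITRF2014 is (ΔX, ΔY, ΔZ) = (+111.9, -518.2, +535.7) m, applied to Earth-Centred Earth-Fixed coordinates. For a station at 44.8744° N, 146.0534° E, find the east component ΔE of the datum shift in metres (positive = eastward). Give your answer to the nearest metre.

At φ = 44.8744°, λ = 146.0534°: sin φ = 0.705555, cos φ = 0.708655, sin λ = 0.558420, cos λ = -0.829558.
ΔE = −sin λ·ΔX + cos λ·ΔY = −(0.558420)·(111.9) + (-0.829558)·(-518.2) = 367.39 m.

ΔE = 367 m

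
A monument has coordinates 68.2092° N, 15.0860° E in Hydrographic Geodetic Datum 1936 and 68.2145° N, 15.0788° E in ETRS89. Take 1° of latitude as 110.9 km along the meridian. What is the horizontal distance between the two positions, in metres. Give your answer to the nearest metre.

Δφ = 68.2145° − 68.2092° = +0.0053°; Δλ = 15.0788° − 15.0860° = -0.0072°.
ΔN = Δφ × 110900 = 587.8 m; ΔE = Δλ × 110900 × cos(68.2092°) = -0.0072 × 110900 × 0.371219 = -296.4 m.
Distance = √(ΔE² + ΔN²) = √((-296.4)² + 587.8²) = 658.3 m.

658 m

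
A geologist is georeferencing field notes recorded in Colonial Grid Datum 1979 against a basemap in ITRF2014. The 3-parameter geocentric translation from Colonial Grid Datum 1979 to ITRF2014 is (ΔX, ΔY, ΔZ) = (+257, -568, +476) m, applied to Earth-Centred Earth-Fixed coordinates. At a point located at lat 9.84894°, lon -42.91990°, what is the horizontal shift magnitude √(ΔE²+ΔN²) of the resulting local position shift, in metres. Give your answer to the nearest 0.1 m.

442.1 m

The local east axis at (φ, λ) is (−sin λ, cos λ, 0), so ΔE = −sin(-42.91990°)·257 + cos(-42.91990°)·(-568) = -240.94 m.
The local north axis is (−sin φ cos λ, −sin φ sin λ, cos φ), giving ΔN = -32.192 − 66.162 + 468.985 = 370.63 m.
Horizontal magnitude = √(ΔE² + ΔN²) = √((-240.94)² + 370.63²) = 442.06 m.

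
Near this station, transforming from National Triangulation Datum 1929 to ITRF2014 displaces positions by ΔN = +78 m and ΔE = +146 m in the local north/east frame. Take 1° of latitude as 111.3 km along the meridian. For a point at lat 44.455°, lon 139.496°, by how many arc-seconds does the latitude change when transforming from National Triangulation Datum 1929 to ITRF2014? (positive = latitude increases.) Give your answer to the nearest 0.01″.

1° of latitude = 111.3 km, so Δφ = 78.0 / 111300 = 0.0007008° = 2.523″.

Δφ = 2.52″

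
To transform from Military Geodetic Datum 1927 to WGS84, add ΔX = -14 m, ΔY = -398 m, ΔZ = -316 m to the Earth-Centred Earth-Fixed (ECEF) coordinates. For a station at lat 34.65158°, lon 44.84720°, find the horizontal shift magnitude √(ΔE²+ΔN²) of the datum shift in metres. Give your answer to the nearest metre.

288 m

The local east axis at (φ, λ) is (−sin λ, cos λ, 0), so ΔE = −sin(44.84720°)·(-14) + cos(44.84720°)·(-398) = -272.30 m.
The local north axis is (−sin φ cos λ, −sin φ sin λ, cos φ), giving ΔN = 5.644 + 159.589 − 259.949 = -94.72 m.
Horizontal magnitude = √(ΔE² + ΔN²) = √((-272.30)² + (-94.72)²) = 288.31 m.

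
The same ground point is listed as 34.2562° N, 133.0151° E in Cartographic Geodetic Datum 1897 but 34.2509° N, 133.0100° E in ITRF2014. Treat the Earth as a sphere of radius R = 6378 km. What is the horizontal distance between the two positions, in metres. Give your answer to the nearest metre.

754 m

Δφ = 34.2509° − 34.2562° = -0.0053°; Δλ = 133.0100° − 133.0151° = -0.0051°.
1° along a meridian = πR/180 = 111317 m.
ΔN = Δφ × 111317 = -590.0 m; ΔE = Δλ × 111317 × cos(34.2562°) = -0.0051 × 111317 × 0.826529 = -469.2 m.
Distance = √(ΔE² + ΔN²) = √((-469.2)² + (-590.0)²) = 753.8 m.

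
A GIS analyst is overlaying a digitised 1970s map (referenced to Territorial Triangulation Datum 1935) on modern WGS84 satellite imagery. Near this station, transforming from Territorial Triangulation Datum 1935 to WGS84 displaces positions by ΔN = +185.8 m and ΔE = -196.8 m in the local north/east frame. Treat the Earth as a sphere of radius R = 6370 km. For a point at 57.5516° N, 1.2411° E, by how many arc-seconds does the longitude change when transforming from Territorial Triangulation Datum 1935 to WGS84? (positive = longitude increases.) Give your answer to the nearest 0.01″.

Δλ = -11.88″

At latitude 57.5516°, cos φ = 0.536540.
One radian of longitude at latitude φ spans R cos φ, so Δλ = ΔE / (R cos φ) = -196.8 / (6370000 × 0.536540) = -5.7582e-05 rad = -11.877″.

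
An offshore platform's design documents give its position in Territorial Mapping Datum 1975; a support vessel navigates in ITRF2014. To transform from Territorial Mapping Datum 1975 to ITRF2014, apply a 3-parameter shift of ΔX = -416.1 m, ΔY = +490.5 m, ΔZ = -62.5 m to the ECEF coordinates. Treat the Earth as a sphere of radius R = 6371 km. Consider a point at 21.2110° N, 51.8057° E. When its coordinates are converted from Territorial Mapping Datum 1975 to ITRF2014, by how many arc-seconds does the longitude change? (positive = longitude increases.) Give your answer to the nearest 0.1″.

sin φ = 0.361804, cos φ = 0.932254, sin λ = 0.785918, cos λ = 0.618330.
East component: ΔE = −sin λ·ΔX + cos λ·ΔY = −(0.785918)(-416.1) + (0.618330)(490.5) = 630.31 m.
1° of latitude spans πR/180 = 111195 m; at latitude φ, 1° of longitude spans that × cos φ = 103662.0 m, so Δλ = 630.31 / 103662.0 × 3600 = 21.890″.

Δλ = 21.9″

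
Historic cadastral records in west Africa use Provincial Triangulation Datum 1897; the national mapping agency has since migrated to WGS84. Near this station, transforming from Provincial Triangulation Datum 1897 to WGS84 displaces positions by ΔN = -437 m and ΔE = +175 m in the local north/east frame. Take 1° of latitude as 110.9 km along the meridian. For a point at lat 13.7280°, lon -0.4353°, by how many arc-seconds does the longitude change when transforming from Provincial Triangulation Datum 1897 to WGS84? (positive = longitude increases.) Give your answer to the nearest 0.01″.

Δλ = 5.85″

At latitude 13.7280°, cos φ = 0.971433.
1° of longitude at this latitude = 110.9 × cos φ = 107.73 km, so Δλ = 175.0 / 107731.9 = 0.0016244° = 5.848″.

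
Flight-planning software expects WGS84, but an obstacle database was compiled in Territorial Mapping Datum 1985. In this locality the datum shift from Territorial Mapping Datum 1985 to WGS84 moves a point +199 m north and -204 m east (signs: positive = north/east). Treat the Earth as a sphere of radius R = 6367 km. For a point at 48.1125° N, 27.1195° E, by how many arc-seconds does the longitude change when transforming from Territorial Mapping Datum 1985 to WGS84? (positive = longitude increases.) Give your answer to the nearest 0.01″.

At latitude 48.1125°, cos φ = 0.667670.
One radian of longitude at latitude φ spans R cos φ, so Δλ = ΔE / (R cos φ) = -204.0 / (6367000 × 0.667670) = -4.7988e-05 rad = -9.898″.

Δλ = -9.90″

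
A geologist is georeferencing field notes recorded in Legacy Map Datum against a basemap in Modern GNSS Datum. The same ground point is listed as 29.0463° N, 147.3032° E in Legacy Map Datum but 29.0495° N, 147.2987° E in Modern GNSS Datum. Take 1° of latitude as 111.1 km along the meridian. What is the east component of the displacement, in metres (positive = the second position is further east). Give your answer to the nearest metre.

ΔE = -437 m

Δφ = 29.0495° − 29.0463° = +0.0032°; Δλ = 147.2987° − 147.3032° = -0.0045°.
ΔN = Δφ × 111100 = 355.5 m; ΔE = Δλ × 111100 × cos(29.0463°) = -0.0045 × 111100 × 0.874228 = -437.1 m.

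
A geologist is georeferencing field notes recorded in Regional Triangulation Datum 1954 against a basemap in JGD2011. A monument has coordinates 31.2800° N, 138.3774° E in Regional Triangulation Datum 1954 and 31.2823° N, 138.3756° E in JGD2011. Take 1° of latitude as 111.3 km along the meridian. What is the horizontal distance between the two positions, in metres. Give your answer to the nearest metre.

Δφ = 31.2823° − 31.2800° = +0.0023°; Δλ = 138.3756° − 138.3774° = -0.0018°.
ΔN = Δφ × 111300 = 256.0 m; ΔE = Δλ × 111300 × cos(31.2800°) = -0.0018 × 111300 × 0.854640 = -171.2 m.
Distance = √(ΔE² + ΔN²) = √((-171.2)² + 256.0²) = 308.0 m.

308 m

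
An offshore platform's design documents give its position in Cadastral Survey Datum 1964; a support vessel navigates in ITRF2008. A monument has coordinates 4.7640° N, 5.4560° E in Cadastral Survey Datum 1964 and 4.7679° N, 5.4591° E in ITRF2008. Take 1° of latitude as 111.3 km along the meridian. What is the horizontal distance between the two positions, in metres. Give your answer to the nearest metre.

554 m

Δφ = 4.7679° − 4.7640° = +0.0039°; Δλ = 5.4591° − 5.4560° = +0.0031°.
ΔN = Δφ × 111300 = 434.1 m; ΔE = Δλ × 111300 × cos(4.7640°) = +0.0031 × 111300 × 0.996545 = 343.8 m.
Distance = √(ΔE² + ΔN²) = √(343.8² + 434.1²) = 553.8 m.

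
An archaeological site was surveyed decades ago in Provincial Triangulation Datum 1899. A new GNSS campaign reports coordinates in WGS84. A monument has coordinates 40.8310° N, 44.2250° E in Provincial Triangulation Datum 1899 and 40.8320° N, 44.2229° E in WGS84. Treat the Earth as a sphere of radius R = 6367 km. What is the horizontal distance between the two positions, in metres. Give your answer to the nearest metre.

209 m

Δφ = 40.8320° − 40.8310° = +0.0010°; Δλ = 44.2229° − 44.2250° = -0.0021°.
1° along a meridian = πR/180 = 111125 m.
ΔN = Δφ × 111125 = 111.1 m; ΔE = Δλ × 111125 × cos(40.8310°) = -0.0021 × 111125 × 0.756641 = -176.6 m.
Distance = √(ΔE² + ΔN²) = √((-176.6)² + 111.1²) = 208.6 m.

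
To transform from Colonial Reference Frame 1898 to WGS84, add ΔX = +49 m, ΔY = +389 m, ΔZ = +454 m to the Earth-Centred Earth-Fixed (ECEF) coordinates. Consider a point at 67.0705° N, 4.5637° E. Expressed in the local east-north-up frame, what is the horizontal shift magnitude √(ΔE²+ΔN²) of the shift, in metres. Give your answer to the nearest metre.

The local east axis at (φ, λ) is (−sin λ, cos λ, 0), so ΔE = −sin(4.5637°)·49 + cos(4.5637°)·389 = 383.87 m.
The local north axis is (−sin φ cos λ, −sin φ sin λ, cos φ), giving ΔN = -44.985 − 28.506 + 176.878 = 103.39 m.
Horizontal magnitude = √(ΔE² + ΔN²) = √(383.87² + 103.39²) = 397.55 m.

398 m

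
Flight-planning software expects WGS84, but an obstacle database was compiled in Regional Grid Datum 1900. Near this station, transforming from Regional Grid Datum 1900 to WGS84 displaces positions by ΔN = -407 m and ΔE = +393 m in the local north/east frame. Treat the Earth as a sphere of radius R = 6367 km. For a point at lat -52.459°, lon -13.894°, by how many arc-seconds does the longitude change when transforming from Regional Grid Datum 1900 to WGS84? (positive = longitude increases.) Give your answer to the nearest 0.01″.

At latitude -52.459°, cos φ = 0.609329.
One radian of longitude at latitude φ spans R cos φ, so Δλ = ΔE / (R cos φ) = 393.0 / (6367000 × 0.609329) = 1.0130e-04 rad = 20.894″.

Δλ = 20.89″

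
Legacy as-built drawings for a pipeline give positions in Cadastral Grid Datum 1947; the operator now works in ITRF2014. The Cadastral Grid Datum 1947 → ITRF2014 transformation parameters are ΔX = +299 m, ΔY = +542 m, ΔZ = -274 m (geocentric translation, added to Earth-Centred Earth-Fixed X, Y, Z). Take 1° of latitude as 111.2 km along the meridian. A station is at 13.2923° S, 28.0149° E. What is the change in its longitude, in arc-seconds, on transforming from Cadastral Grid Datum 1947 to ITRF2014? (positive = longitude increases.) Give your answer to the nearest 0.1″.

sin φ = -0.229919, cos φ = 0.973210, sin λ = 0.469701, cos λ = 0.882825.
East component: ΔE = −sin λ·ΔX + cos λ·ΔY = −(0.469701)(299) + (0.882825)(542) = 338.05 m.
1° of latitude spans 111200 m; at latitude φ, 1° of longitude spans that × cos φ = 108220.9 m, so Δλ = 338.05 / 108220.9 × 3600 = 11.245″.

Δλ = 11.2″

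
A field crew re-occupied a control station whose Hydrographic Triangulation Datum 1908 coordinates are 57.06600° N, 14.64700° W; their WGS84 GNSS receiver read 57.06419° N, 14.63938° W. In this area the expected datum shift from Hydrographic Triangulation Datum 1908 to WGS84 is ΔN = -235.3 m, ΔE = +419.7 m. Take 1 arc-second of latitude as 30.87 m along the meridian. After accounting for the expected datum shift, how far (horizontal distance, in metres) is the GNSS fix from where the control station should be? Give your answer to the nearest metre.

Observed coordinate differences: Δφ = -0.00181°, Δλ = +0.00762°.
Converting to metres (1° lat = 111132 m, cos φ = 0.543673): observed ΔN = -201.1 m, observed ΔE = 460.4 m.
Subtracting the expected shift leaves a residual of -201.1 − (-235.3) = 34.2 m north and 460.4 − (419.7) = 40.7 m east.
Residual distance = √(34.2² + 40.7²) = 53.1 m.

53 m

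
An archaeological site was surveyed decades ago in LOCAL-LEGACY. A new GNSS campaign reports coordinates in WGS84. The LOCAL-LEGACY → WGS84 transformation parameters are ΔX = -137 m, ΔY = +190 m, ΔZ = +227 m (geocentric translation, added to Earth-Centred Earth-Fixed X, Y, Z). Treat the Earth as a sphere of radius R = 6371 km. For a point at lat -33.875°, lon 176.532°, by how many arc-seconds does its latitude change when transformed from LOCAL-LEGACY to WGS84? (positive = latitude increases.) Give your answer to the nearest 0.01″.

sin φ = -0.557383, cos φ = 0.830256, sin λ = 0.060491, cos λ = -0.998169.
North component: ΔN = −sin φ cos λ·ΔX − sin φ sin λ·ΔY + cos φ·ΔZ = −(-0.557383)(-0.998169)(-137) − (-0.557383)(0.060491)(190) + (0.830256)(227) = 271.10 m.
1° of latitude spans πR/180 = 111195 m, so Δφ = 271.10 / 111195 × 3600 = 8.777″.

Δφ = 8.78″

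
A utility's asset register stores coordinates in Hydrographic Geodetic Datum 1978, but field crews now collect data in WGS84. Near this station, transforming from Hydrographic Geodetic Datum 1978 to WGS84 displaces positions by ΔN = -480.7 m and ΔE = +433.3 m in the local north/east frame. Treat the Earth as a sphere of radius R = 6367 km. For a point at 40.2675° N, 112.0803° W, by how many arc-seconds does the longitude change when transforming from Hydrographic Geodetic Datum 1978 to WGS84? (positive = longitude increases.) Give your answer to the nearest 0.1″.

Δλ = 18.4″

At latitude 40.2675°, cos φ = 0.763035.
One radian of longitude at latitude φ spans R cos φ, so Δλ = ΔE / (R cos φ) = 433.3 / (6367000 × 0.763035) = 8.9189e-05 rad = 18.396″.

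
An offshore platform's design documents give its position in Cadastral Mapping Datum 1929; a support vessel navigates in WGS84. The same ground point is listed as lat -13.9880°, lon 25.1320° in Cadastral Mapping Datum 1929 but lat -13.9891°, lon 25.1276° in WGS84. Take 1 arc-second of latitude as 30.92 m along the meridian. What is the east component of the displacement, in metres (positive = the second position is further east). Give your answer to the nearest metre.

Δφ = -13.9891° − -13.9880° = -0.0011°; Δλ = 25.1276° − 25.1320° = -0.0044°.
1° of latitude = 3600 × 30.92 = 111312 m.
ΔN = Δφ × 111312 = -122.4 m; ΔE = Δλ × 111312 × cos(-13.9880°) = -0.0044 × 111312 × 0.970346 = -475.2 m.

ΔE = -475 m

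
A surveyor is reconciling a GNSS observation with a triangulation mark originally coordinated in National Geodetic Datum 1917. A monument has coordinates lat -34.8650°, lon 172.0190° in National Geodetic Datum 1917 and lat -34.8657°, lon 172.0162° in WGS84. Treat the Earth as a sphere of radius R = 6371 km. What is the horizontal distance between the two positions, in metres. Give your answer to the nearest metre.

267 m

Δφ = -34.8657° − -34.8650° = -0.0007°; Δλ = 172.0162° − 172.0190° = -0.0028°.
1° along a meridian = πR/180 = 111195 m.
ΔN = Δφ × 111195 = -77.8 m; ΔE = Δλ × 111195 × cos(-34.8650°) = -0.0028 × 111195 × 0.820501 = -255.5 m.
Distance = √(ΔE² + ΔN²) = √((-255.5)² + (-77.8)²) = 267.1 m.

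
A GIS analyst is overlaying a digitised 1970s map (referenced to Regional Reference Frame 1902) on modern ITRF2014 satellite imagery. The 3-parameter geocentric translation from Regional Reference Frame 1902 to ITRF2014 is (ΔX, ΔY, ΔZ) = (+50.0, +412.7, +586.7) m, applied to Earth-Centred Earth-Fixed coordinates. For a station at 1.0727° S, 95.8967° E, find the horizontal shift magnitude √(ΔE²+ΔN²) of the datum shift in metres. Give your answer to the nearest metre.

The local east axis at (φ, λ) is (−sin λ, cos λ, 0), so ΔE = −sin(95.8967°)·50.0 + cos(95.8967°)·412.7 = -92.13 m.
The local north axis is (−sin φ cos λ, −sin φ sin λ, cos φ), giving ΔN = -0.096 + 7.685 + 586.597 = 594.19 m.
Horizontal magnitude = √(ΔE² + ΔN²) = √((-92.13)² + 594.19²) = 601.29 m.

601 m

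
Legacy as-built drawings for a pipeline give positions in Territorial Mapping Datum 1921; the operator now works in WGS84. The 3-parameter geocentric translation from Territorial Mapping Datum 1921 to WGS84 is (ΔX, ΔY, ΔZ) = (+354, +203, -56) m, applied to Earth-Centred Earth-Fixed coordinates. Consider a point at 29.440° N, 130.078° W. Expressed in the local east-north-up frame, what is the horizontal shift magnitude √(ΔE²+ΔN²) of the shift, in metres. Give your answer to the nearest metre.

At φ = 29.440°, λ = -130.078°: sin φ = 0.491512, cos φ = 0.870871, sin λ = -0.765169, cos λ = -0.643830.
ΔE = −sin λ·ΔX + cos λ·ΔY = −(-0.765169)·(354) + (-0.643830)·(203) = 140.17 m.
ΔN = −sin φ cos λ·ΔX − sin φ sin λ·ΔY + cos φ·ΔZ = −(0.491512)(-0.643830)(354) − (0.491512)(-0.765169)(203) + (0.870871)(-56) = 139.60 m.
Horizontal magnitude = √(ΔE² + ΔN²) = √(140.17² + 139.60²) = 197.83 m.

198 m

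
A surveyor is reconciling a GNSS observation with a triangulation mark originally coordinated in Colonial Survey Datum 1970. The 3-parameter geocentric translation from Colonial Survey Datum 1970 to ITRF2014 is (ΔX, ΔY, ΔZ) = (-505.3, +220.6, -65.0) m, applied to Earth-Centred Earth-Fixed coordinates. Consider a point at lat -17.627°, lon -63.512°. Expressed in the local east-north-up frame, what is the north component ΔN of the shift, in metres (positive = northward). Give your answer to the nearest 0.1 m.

ΔN = -190.0 m

At φ = -17.627°, λ = -63.512°: sin φ = -0.302819, cos φ = 0.953048, sin λ = -0.895028, cos λ = 0.446010.
ΔN = −sin φ cos λ·ΔX − sin φ sin λ·ΔY + cos φ·ΔZ = −(-0.302819)(0.446010)(-505.3) − (-0.302819)(-0.895028)(220.6) + (0.953048)(-65.0) = -189.98 m.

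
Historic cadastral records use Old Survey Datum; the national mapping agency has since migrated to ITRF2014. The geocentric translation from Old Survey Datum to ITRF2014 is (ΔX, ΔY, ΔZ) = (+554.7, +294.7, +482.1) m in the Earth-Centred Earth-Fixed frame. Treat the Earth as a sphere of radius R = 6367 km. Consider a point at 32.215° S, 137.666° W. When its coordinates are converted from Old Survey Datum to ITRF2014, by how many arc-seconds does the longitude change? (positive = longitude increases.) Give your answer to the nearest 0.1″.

Δλ = 6.0″

sin φ = -0.533098, cos φ = 0.846054, sin λ = -0.673451, cos λ = -0.739232.
East component: ΔE = −sin λ·ΔX + cos λ·ΔY = −(-0.673451)(554.7) + (-0.739232)(294.7) = 155.71 m.
1° of latitude spans πR/180 = 111125 m; at latitude φ, 1° of longitude spans that × cos φ = 94017.8 m, so Δλ = 155.71 / 94017.8 × 3600 = 5.962″.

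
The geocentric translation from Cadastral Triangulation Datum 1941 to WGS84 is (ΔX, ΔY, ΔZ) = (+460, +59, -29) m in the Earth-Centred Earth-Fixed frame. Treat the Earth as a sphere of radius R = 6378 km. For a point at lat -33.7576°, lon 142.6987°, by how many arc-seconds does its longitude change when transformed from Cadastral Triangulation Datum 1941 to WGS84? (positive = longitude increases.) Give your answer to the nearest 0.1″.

Δλ = -12.7″

sin φ = -0.555681, cos φ = 0.831396, sin λ = 0.606006, cos λ = -0.795460.
East component: ΔE = −sin λ·ΔX + cos λ·ΔY = −(0.606006)(460) + (-0.795460)(59) = -325.70 m.
1° of latitude spans πR/180 = 111317 m; at latitude φ, 1° of longitude spans that × cos φ = 92548.6 m, so Δλ = -325.70 / 92548.6 × 3600 = -12.669″.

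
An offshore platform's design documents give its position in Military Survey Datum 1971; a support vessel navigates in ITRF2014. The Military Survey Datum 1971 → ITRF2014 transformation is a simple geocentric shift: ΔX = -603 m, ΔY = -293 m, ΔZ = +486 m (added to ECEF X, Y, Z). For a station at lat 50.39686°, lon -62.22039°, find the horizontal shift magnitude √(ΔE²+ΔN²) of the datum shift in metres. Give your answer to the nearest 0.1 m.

At φ = 50.39686°, λ = -62.22039°: sin φ = 0.770478, cos φ = 0.637466, sin λ = -0.884747, cos λ = 0.466072.
ΔE = −sin λ·ΔX + cos λ·ΔY = −(-0.884747)·(-603) + (0.466072)·(-293) = -670.06 m.
ΔN = −sin φ cos λ·ΔX − sin φ sin λ·ΔY + cos φ·ΔZ = −(0.770478)(0.466072)(-603) − (0.770478)(-0.884747)(-293) + (0.637466)(486) = 326.61 m.
Horizontal magnitude = √(ΔE² + ΔN²) = √((-670.06)² + 326.61²) = 745.42 m.

745.4 m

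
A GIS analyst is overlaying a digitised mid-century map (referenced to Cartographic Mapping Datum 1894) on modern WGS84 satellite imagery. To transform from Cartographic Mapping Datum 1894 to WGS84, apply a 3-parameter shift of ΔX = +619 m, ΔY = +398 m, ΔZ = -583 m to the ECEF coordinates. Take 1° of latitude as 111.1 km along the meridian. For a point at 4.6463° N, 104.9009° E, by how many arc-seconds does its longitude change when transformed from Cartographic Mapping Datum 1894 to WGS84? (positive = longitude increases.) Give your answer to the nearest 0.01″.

Δλ = -22.77″

sin φ = 0.081004, cos φ = 0.996714, sin λ = 0.966372, cos λ = -0.257148.
East component: ΔE = −sin λ·ΔX + cos λ·ΔY = −(0.966372)(619) + (-0.257148)(398) = -700.53 m.
1° of latitude spans 111100 m; at latitude φ, 1° of longitude spans that × cos φ = 110734.9 m, so Δλ = -700.53 / 110734.9 × 3600 = -22.774″.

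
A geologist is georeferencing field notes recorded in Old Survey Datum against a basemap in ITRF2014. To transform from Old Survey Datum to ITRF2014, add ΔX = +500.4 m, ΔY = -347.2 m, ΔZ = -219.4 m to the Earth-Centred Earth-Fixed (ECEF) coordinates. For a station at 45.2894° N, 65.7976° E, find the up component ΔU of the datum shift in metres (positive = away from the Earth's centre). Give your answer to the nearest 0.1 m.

The local up (radial) axis is (cos φ cos λ, cos φ sin λ, sin φ), giving ΔU = 144.325 − 222.794 − 155.921 = -234.39 m.

ΔU = -234.4 m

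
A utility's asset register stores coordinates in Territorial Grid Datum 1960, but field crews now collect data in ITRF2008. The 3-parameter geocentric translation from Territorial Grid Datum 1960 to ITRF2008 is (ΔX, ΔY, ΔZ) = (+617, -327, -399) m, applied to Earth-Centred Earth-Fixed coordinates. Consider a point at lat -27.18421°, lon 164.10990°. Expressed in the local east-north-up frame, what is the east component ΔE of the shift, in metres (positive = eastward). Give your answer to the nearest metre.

ΔE = 146 m

The local east axis at (φ, λ) is (−sin λ, cos λ, 0), so ΔE = −sin(164.10990°)·617 + cos(164.10990°)·(-327) = 145.57 m.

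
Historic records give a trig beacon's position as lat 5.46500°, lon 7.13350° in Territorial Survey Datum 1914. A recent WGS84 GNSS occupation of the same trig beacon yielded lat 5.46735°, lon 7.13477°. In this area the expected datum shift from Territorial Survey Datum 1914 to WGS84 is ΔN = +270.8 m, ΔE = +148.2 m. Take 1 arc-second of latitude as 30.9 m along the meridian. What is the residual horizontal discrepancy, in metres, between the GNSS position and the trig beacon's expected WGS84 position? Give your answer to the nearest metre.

12 m

Observed coordinate differences: Δφ = +0.00235°, Δλ = +0.00127°.
Converting to metres (1° lat = 111240 m, cos φ = 0.995455): observed ΔN = 261.4 m, observed ΔE = 140.6 m.
Subtracting the expected shift leaves a residual of 261.4 − (270.8) = -9.4 m north and 140.6 − (148.2) = -7.6 m east.
Residual distance = √((-9.4)² + (-7.6)²) = 12.1 m.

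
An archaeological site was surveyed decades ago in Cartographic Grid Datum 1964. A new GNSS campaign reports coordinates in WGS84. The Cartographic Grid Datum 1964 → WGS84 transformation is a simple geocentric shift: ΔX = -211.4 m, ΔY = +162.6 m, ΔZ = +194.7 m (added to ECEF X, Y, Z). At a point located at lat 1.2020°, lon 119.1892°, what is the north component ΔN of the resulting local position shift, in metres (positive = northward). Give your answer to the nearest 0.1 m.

At φ = 1.2020°, λ = 119.1892°: sin φ = 0.020977, cos φ = 0.999780, sin λ = 0.873014, cos λ = -0.487695.
ΔN = −sin φ cos λ·ΔX − sin φ sin λ·ΔY + cos φ·ΔZ = −(0.020977)(-0.487695)(-211.4) − (0.020977)(0.873014)(162.6) + (0.999780)(194.7) = 189.52 m.

ΔN = 189.5 m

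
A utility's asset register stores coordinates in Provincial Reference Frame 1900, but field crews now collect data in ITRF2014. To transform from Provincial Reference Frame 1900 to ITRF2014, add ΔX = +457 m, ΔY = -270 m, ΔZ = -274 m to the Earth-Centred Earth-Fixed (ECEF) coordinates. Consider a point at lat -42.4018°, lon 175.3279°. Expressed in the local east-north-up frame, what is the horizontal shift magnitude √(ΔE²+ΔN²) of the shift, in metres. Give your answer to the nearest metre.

The local east axis at (φ, λ) is (−sin λ, cos λ, 0), so ΔE = −sin(175.3279°)·457 + cos(175.3279°)·(-270) = 231.88 m.
The local north axis is (−sin φ cos λ, −sin φ sin λ, cos φ), giving ΔN = -307.143 − 14.830 − 202.331 = -524.30 m.
Horizontal magnitude = √(ΔE² + ΔN²) = √(231.88² + (-524.30)²) = 573.29 m.

573 m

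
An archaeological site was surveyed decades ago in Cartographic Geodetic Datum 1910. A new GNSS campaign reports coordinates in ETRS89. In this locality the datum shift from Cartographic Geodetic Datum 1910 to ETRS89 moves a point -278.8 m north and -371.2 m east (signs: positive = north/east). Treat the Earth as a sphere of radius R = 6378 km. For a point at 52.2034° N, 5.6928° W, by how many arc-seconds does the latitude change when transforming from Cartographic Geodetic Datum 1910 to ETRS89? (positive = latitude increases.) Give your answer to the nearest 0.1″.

Δφ = -9.0″

On a sphere of radius R, 1 rad of latitude = R, so Δφ = ΔN / R = -278.8 / 6378000 = -4.3713e-05 rad = -9.016″.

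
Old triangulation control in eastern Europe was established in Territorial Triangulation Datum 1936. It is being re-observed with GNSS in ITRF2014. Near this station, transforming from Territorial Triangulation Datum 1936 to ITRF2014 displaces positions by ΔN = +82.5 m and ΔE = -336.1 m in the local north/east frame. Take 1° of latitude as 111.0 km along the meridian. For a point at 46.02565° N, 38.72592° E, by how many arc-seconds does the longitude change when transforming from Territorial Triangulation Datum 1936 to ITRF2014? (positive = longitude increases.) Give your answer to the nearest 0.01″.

Δλ = -15.70″

At latitude 46.02565°, cos φ = 0.694336.
1° of longitude at this latitude = 111.0 × cos φ = 77.07 km, so Δλ = -336.1 / 77071.3 = -0.0043609° = -15.699″.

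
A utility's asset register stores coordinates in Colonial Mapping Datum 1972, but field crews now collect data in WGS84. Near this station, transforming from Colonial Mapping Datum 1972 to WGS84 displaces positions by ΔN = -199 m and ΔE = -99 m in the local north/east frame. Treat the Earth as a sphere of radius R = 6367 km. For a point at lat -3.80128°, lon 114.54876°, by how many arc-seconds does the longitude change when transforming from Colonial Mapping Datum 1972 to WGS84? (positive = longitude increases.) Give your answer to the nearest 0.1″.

At latitude -3.80128°, cos φ = 0.997800.
One radian of longitude at latitude φ spans R cos φ, so Δλ = ΔE / (R cos φ) = -99.0 / (6367000 × 0.997800) = -1.5583e-05 rad = -3.214″.

Δλ = -3.2″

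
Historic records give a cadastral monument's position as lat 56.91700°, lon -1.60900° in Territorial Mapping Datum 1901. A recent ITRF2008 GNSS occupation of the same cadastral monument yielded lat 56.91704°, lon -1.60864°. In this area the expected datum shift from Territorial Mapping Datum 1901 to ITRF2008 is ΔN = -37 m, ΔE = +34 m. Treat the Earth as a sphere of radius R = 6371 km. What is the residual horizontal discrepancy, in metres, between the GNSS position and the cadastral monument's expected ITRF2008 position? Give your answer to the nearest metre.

Observed coordinate differences: Δφ = +0.00004°, Δλ = +0.00036°.
Converting to metres (1° lat = 111195 m, cos φ = 0.545853): observed ΔN = 4.4 m, observed ΔE = 21.9 m.
Subtracting the expected shift leaves a residual of 4.4 − (-37) = 41.4 m north and 21.9 − (34) = -12.1 m east.
Residual distance = √(41.4² + (-12.1)²) = 43.2 m.

43 m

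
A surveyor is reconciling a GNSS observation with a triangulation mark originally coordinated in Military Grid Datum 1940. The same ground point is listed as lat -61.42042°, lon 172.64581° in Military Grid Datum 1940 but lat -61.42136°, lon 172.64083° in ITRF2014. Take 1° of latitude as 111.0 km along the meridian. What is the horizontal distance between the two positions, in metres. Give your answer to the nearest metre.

284 m

Δφ = -61.42136° − -61.42042° = -0.00094°; Δλ = 172.64083° − 172.64581° = -0.00498°.
ΔN = Δφ × 111000 = -104.3 m; ΔE = Δλ × 111000 × cos(-61.42042°) = -0.00498 × 111000 × 0.478379 = -264.4 m.
Distance = √(ΔE² + ΔN²) = √((-264.4)² + (-104.3)²) = 284.3 m.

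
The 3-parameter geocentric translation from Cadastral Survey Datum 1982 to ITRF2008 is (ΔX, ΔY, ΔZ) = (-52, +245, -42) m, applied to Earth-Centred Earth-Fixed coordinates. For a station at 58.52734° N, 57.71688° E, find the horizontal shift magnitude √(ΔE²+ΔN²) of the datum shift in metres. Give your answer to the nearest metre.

The local east axis at (φ, λ) is (−sin λ, cos λ, 0), so ΔE = −sin(57.71688°)·(-52) + cos(57.71688°)·245 = 174.82 m.
The local north axis is (−sin φ cos λ, −sin φ sin λ, cos φ), giving ΔN = 23.688 − 176.657 − 21.928 = -174.90 m.
Horizontal magnitude = √(ΔE² + ΔN²) = √(174.82² + (-174.90)²) = 247.29 m.

247 m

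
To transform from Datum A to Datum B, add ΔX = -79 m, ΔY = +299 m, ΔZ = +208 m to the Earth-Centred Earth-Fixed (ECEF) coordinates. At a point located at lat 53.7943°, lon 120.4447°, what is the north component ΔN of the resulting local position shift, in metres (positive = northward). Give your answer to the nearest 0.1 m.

ΔN = -117.4 m

The local north axis is (−sin φ cos λ, −sin φ sin λ, cos φ), giving ΔN = -32.300 − 207.998 + 122.863 = -117.44 m.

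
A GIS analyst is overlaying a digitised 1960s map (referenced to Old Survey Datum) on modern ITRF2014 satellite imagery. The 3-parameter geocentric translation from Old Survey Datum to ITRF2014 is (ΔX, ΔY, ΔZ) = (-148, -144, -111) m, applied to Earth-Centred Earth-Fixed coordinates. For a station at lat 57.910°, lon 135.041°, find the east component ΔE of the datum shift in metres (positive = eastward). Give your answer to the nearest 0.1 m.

The local east axis at (φ, λ) is (−sin λ, cos λ, 0), so ΔE = −sin(135.041°)·(-148) + cos(135.041°)·(-144) = 206.47 m.

ΔE = 206.5 m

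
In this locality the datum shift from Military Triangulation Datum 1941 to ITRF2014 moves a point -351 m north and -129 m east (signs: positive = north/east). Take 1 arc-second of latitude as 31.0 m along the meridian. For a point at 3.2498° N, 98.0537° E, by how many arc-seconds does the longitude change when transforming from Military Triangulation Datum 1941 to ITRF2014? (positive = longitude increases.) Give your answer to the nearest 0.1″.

At latitude 3.2498°, cos φ = 0.998392.
1″ of longitude at this latitude = 31.00 × cos φ = 30.9501 m, so Δλ = -129.0 / 30.9501 = -4.168″.

Δλ = -4.2″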